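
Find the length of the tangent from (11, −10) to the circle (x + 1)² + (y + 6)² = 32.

With centre O = (−1, −6), |OP|² = 160 and r² = 32.
The tangent meets the radius at right angles, so tangent² = |PO|² − r² = 160 − 32 = 128.

8√2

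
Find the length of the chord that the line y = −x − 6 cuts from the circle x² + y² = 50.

8√2

Express y = −x − 6 and substitute into the circle:
2x² + 12x − 14 = 0  ⟹  x² + 6x − 7 = 0
x = 1 or x = −7, giving (1, −7) and (−7, 1).
|(1, −7) − (−7, 1)| = √((8)² + (−8)²) = 8√2.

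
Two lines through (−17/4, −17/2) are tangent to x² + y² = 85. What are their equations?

2x + 9y = −85 and 6x + 7y = −85

Write the tangent as mx − y + (−17/2 − m·(−17/4)) = 0 and set its distance from the centre to √85:
(17/4m − (17/2))² = 85(m² + 1)
63m² + 68m + 12 = 0, so m = −2/9 or m = −6/7.
Through (−17/4, −17/2) these give 2x + 9y = −85 and 6x + 7y = −85.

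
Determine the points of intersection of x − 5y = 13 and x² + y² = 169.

From the line, y = (−13 + x)/5. Substituting:
26x² − 26x − 4056 = 0  ⟹  x² − x − 156 = 0
x = 13 or x = −12, giving (13, 0) and (−12, −5).

(−12, −5) and (13, 0)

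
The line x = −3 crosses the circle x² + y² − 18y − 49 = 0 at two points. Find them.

The line gives x = −3. Substituting into the circle:
y² − 18y − 40 = 0
y = 20 or y = −2, giving (−3, 20) and (−3, −2).

(−3, −2) and (−3, 20)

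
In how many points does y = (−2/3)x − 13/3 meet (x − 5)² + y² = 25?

0

Centre (5, 0), r² = 25. Distance² from centre to line = (23)²/13 = 529/13.
Since d² > r², the line lies outside the circle.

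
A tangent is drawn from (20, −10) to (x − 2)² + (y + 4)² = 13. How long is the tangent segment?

The centre is (2, −4) and r = √13. The square of the distance from P to the centre is 324 + 36 = 360.
The tangent meets the radius at right angles, so tangent² = |PO|² − r² = 360 − 13 = 347.

√347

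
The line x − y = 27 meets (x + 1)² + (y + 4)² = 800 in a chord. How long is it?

Express y = x − 27 and substitute into the circle:
2x² − 44x − 270 = 0  ⟹  x² − 22x − 135 = 0
x = 27 or x = −5, giving (27, 0) and (−5, −32).
|(27, 0) − (−5, −32)| = √((32)² + (32)²) = 32√2.

32√2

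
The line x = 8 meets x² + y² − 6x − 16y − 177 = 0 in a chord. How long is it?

30

Centre (3, 8), r² = 250. Perpendicular distance d from centre to line = |−5| / √1 = 5.
Chord = 2√(r² − d²) = 2·√(225) = 30.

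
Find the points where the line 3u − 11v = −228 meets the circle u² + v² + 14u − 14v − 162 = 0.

(−21, 15) and (1, 21)

Substitute v = (228 + 3u)/11:
130u² + 2600u − 2730 = 0  ⟹  u² + 20u − 21 = 0
u = 1 or u = −21, giving (1, 21) and (−21, 15).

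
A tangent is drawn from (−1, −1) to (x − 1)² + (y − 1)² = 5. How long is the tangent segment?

The centre is (1, 1) and r = √5. The square of the distance from P to the centre is 4 + 4 = 8.
Power of the point: PT² = |PO|² − r² = 3, so PT = √3.

√3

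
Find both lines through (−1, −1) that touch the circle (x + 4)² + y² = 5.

Let a tangent through (−1, −1) have slope m. Its distance from (−4, 0) must equal √5:
(−3m − (1))² = 5(m² + 1)
2m² + 3m − 2 = 0, so m = 1/2 or m = −2.
With m = 1/2: x − 2y = 1. With m = −2: 2x + y = −3.

x − 2y = 1 and 2x + y = −3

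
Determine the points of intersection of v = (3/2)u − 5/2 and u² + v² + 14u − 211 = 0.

Substitute v = (−5 + 3u)/2:
13u² + 26u − 819 = 0  ⟹  u² + 2u − 63 = 0
u = 7 or u = −9, giving (7, 8) and (−9, −16).

(−9, −16) and (7, 8)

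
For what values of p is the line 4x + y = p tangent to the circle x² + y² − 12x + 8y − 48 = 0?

p = 20 ± 10√17

The line touches the circle iff its distance from (6, −4) is 10:
|4·6 + 1·(−4) − p| / √17 = 10
|p − (20)| = 10√17.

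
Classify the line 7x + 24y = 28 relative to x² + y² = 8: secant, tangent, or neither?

d² = (7·0 + 24·0 − (28))²/625 = 784/625; r² = 8.
Since d² < r², the line cuts the circle twice.

secant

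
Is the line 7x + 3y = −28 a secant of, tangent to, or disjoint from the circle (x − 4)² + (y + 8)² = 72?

d² = (7·4 + 3·(−8) − (−28))²/58 = 512/29; r² = 72.
Since d² < r², the line cuts the circle twice.

secant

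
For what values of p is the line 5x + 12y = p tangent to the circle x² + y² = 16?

For a tangent, require d(centre, line) = r = 4.
|5·0 + 12·0 − p| / √169 = 4
|p| = 4·13, so p = 52 or p = −52.

p = −52 or p = 52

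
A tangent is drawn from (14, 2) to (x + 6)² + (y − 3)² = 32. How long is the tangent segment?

3√41

Centre (−6, 3), r² = 32. |PO|² = (20)² + (−1)² = 401.
The tangent meets the radius at right angles, so tangent² = |PO|² − r² = 401 − 32 = 369.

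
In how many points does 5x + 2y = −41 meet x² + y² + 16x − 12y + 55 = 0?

2

Centre (−8, 6), r² = 45. Distance² from centre to line = (13)²/29 = 169/29.
Since d² < r², the line cuts the circle twice.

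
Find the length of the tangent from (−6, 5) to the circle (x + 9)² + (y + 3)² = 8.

The centre is (−9, −3) and r = 2√2. The square of the distance from P to the centre is 9 + 64 = 73.
The tangent meets the radius at right angles, so tangent² = |PO|² − r² = 73 − 8 = 65.

√65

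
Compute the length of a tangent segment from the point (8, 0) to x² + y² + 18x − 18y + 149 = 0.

Centre (−9, 9), r² = 13. |PO|² = (17)² + (−9)² = 370.
The tangent meets the radius at right angles, so tangent² = |PO|² − r² = 370 − 13 = 357.

√357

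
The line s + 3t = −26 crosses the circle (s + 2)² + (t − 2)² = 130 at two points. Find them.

Substitute t = (−26 − s)/3:
10s² + 100s − 110 = 0  ⟹  s² + 10s − 11 = 0
s = 1 or s = −11, giving (1, −9) and (−11, −5).

(−11, −5) and (1, −9)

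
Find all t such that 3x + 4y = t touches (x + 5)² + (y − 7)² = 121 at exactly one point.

For a tangent, require d(centre, line) = r = 11.
|3·(−5) + 4·7 − t| / √25 = 11
|t − (13)| = 11·5, so t = 68 or t = −42.

t = −42 or t = 68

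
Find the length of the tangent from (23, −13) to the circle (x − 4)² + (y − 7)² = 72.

With centre O = (4, 7), |OP|² = 761 and r² = 72.
Power of the point: PT² = |PO|² − r² = 689, so PT = √689.

√689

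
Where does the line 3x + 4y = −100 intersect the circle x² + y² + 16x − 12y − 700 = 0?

(−36, 2) and (−4, −22)

Substitute y = (−100 − 3x)/4:
25x² + 1000x + 3600 = 0  ⟹  x² + 40x + 144 = 0
x = −4 or x = −36, giving (−4, −22) and (−36, 2).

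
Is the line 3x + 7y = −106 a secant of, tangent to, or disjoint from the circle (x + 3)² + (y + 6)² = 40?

disjoint

d² = (3·(−3) + 7·(−6) − (−106))²/58 = 3025/58; r² = 40.
Since d² > r², the line lies outside the circle.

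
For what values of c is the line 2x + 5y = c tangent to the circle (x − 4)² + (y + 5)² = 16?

c = −17 ± 4√29

The line touches the circle iff its distance from (4, −5) is 4:
|2·4 + 5·(−5) − c| / √29 = 4
|c − (−17)| = 4√29.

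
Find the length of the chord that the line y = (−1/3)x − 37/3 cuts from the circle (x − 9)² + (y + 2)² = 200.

From the line, y = (−37 − x)/3. Substituting:
10x² − 100x − 110 = 0  ⟹  x² − 10x − 11 = 0
x = 11 or x = −1, giving (11, −16) and (−1, −12).
Chord length = distance between (11, −16) and (−1, −12) = √160 = 4√10.

4√10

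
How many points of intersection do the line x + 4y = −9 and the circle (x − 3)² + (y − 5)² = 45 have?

Substituting the line into the circle gives 17x² − 38x + 265 = 0.
Δ = 1444 − 18020 = −16576.
No real roots: the line does not meet the circle.

0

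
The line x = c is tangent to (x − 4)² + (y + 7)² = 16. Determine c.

c = 0 or c = 8

Tangency holds when the distance from the centre (4, −7) to the line equals the radius 4:
|1·4 + 0·(−7) − c| / √1 = 4
|c − (4)| = 4, so c = 8 or c = 0.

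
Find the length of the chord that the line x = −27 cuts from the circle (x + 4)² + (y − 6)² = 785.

The distance from (−4, 6) to the line is 23, and r² = 785.
Chord = 2√(r² − d²) = 2·√(256) = 32.

32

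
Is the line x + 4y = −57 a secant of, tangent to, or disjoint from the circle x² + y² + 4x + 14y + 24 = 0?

Substituting the line into the circle gives 17x² + 122x + 441 = 0.
Discriminant = (122)² − 4·17·(441) = −15104 < 0.
No real roots: the line does not meet the circle.

disjoint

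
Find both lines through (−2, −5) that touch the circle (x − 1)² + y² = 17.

Let a tangent through (−2, −5) have slope m. Its distance from (1, 0) must equal √17:
(3m − (5))² = 17(m² + 1)
4m² + 15m − 4 = 0, so m = 1/4 or m = −4.
With m = 1/4: x − 4y = 18. With m = −4: 4x + y = −13.

x − 4y = 18 and 4x + y = −13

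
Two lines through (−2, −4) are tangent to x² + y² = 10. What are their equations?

A line y − (−4) = m(x − (−2)) is tangent when its distance from (0, 0) is √10:
[m·(2) − (4)]² = 10(m² + 1)
3m² + 8m − 3 = 0, so m = −3 or m = 1/3.
With m = −3: 3x + y = −10. With m = 1/3: x − 3y = 10.

3x + y = −10 and x − 3y = 10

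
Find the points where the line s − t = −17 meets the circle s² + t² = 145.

Substitute t = s + 17:
2s² + 34s + 144 = 0  ⟹  s² + 17s + 72 = 0
s = −8 or s = −9, giving (−8, 9) and (−9, 8).

(−9, 8) and (−8, 9)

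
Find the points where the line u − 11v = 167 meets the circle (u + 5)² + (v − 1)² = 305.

Express v = (−167 + u)/11 and substitute into the circle:
122u² + 854u − 2196 = 0  ⟹  u² + 7u − 18 = 0
u = 2 or u = −9, giving (2, −15) and (−9, −16).

(−9, −16) and (2, −15)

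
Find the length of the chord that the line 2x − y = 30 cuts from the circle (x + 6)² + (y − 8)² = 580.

Centre (−6, 8), r² = 580. Perpendicular distance d from centre to line = |−50| / √5 = 50/√5.
Chord = 2√(r² − d²) = 2·√(80) = 8√5.

8√5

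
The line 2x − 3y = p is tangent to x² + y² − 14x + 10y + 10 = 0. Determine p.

p = 29 ± 8√13

Tangency holds when the distance from the centre (7, −5) to the line equals the radius 8:
|2·7 − 3·(−5) − p| / √13 = 8
|p − (29)| = 8√13.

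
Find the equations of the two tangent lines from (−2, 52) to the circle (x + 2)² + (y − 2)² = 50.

7x + y = 38 and 7x − y = −66

Write the tangent as mx − y + (52 − m·(−2)) = 0 and set its distance from the centre to 5√2:
(0m − (−50))² = 50(m² + 1)
m² − 49 = 0, so m = −7 or m = 7.
Through (−2, 52) these give 7x + y = 38 and 7x − y = −66.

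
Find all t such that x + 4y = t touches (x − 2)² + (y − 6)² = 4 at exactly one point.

Tangency holds when the distance from the centre (2, 6) to the line equals the radius 2:
|1·2 + 4·6 − t| / √17 = 2
|t − (26)| = 2√17.

t = 26 ± 2√17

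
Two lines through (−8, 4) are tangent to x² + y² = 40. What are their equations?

3x + y = −20 and x − 3y = −20

Write the tangent as mx − y + (4 − m·(−8)) = 0 and set its distance from the centre to 2√10:
(8m − (−4))² = 40(m² + 1)
3m² + 8m − 3 = 0, so m = −3 or m = 1/3.
Through (−8, 4) these give 3x + y = −20 and x − 3y = −20.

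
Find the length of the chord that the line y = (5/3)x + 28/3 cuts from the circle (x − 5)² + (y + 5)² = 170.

2√34

Substitute y = (28 + 5x)/3:
34x² + 340x + 544 = 0  ⟹  x² + 10x + 16 = 0
x = −2 or x = −8, giving (−2, 6) and (−8, −4).
Chord length = distance between (−2, 6) and (−8, −4) = √136 = 2√34.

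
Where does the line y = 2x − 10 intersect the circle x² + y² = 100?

Substitute y = 2x − 10:
5x² − 40x = 0  ⟹  x² − 8x = 0
x = 8 or x = 0, giving (8, 6) and (0, −10).

(0, −10) and (8, 6)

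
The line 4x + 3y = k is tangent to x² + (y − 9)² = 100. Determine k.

k = −23 or k = 77

For a tangent, require d(centre, line) = r = 10.
|4·0 + 3·9 − k| / √25 = 10
|k − (27)| = 10·5, so k = 77 or k = −23.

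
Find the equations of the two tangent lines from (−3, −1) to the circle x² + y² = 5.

2x − y = −5 and x + 2y = −5

Let a tangent through (−3, −1) have slope m. Its distance from (0, 0) must equal √5:
(3m − (1))² = 5(m² + 1)
2m² − 3m − 2 = 0, so m = 2 or m = −1/2.
Through (−3, −1) these give 2x − y = −5 and x + 2y = −5.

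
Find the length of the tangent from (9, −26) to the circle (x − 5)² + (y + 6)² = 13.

√403

The centre is (5, −6) and r = √13. The square of the distance from P to the centre is 16 + 400 = 416.
By the tangent–radius right angle, tangent length = √(|PO|² − r²) = √403.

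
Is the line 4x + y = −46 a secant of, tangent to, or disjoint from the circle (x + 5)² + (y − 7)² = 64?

disjoint

Substituting the line into the circle gives 17x² + 434x + 2770 = 0.
Discriminant = (434)² − 4·17·(2770) = −4 < 0.
No real roots: the line does not meet the circle.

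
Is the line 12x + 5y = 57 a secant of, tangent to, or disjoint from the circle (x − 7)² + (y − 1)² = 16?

Centre (7, 1), r² = 16. Distance² from centre to line = (32)²/169 = 1024/169.
Since d² < r², the line cuts the circle twice.

secant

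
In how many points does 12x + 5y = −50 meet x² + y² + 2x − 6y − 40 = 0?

2

Substituting the line into the circle gives 169x² + 1610x + 3000 = 0.
Δ = 2592100 − 2028000 = 564100.
Two real roots: the line is a secant.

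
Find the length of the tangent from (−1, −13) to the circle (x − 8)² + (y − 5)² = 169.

2√59

The centre is (8, 5) and r = 13. The square of the distance from P to the centre is 81 + 324 = 405.
The tangent meets the radius at right angles, so tangent² = |PO|² − r² = 405 − 169 = 236.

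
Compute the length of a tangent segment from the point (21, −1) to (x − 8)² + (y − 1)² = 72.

√101

With centre O = (8, 1), |OP|² = 173 and r² = 72.
By the tangent–radius right angle, tangent length = √(|PO|² − r²) = √101.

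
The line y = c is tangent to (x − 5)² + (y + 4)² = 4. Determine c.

The line touches the circle iff its distance from (5, −4) is 2:
|0·5 + 1·(−4) − c| / √1 = 2
|c − (−4)| = 2, so c = −2 or c = −6.

c = −6 or c = −2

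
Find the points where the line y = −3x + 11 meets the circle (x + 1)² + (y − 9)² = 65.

(−2, 17) and (3, 2)

Express y = −3x + 11 and substitute into the circle:
10x² − 10x − 60 = 0  ⟹  x² − x − 6 = 0
x = 3 or x = −2, giving (3, 2) and (−2, 17).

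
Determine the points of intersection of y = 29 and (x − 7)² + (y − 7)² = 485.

(6, 29) and (8, 29)

Express y = 29 and substitute into the circle:
x² − 14x + 48 = 0
x = 8 or x = 6, giving (8, 29) and (6, 29).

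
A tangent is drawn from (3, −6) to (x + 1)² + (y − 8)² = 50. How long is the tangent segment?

9√2

The centre is (−1, 8) and r = 5√2. The square of the distance from P to the centre is 16 + 196 = 212.
Power of the point: PT² = |PO|² − r² = 162, so PT = 9√2.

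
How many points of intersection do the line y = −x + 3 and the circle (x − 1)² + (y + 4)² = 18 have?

Centre (1, −4), r² = 18. Distance² from centre to line = (−6)²/2 = 18.
Since d² = r², the line is tangent.

1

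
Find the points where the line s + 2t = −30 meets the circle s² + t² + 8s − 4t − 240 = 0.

(−18, −6) and (−2, −14)

From the line, t = (−30 − s)/2. Substituting:
5s² + 100s + 180 = 0  ⟹  s² + 20s + 36 = 0
s = −2 or s = −18, giving (−2, −14) and (−18, −6).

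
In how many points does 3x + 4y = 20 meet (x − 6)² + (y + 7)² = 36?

Substituting the line into the circle gives 25x² − 480x + 2304 = 0.
Discriminant = (−480)² − 4·25·(2304) = 0.
A repeated root: the line is tangent.

1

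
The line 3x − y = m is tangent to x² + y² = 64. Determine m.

Tangency holds when the distance from the centre (0, 0) to the line equals the radius 8:
|3·0 − 1·0 − m| / √10 = 8
|m| = 8√10.

m = ±8√10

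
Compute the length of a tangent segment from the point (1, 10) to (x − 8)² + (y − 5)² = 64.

√10

Centre (8, 5), r² = 64. |PO|² = (−7)² + (5)² = 74.
By the tangent–radius right angle, tangent length = √(|PO|² − r²) = √10.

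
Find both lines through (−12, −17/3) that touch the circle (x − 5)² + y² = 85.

A line y − (−17/3) = m(x − (−12)) is tangent when its distance from (5, 0) is √85:
[m·(17) − (17/3)]² = 85(m² + 1)
54m² − 51m − 14 = 0, so m = −2/9 or m = 7/6.
Through (−12, −17/3) these give 2x + 9y = −75 and 7x − 6y = −50.

2x + 9y = −75 and 7x − 6y = −50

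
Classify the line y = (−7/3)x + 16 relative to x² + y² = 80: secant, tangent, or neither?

d² = (7·0 + 3·0 − (48))²/58 = 1152/29; r² = 80.
Since d² < r², the line cuts the circle twice.

secant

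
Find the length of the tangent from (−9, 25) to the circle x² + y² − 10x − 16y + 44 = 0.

The centre is (5, 8) and r = 3√5. The square of the distance from P to the centre is 196 + 289 = 485.
By the tangent–radius right angle, tangent length = √(|PO|² − r²) = √440 = 2√110.

2√110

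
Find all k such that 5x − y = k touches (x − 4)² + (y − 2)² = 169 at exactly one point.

The line touches the circle iff its distance from (4, 2) is 13:
|5·4 − 1·2 − k| / √26 = 13
|k − (18)| = 13√26.

k = 18 ± 13√26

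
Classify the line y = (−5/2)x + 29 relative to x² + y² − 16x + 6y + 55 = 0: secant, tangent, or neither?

Substituting the line into the circle gives 29x² − 704x + 4280 = 0.
Δ = 495616 − 496480 = −864.
No real roots: the line does not meet the circle.

neither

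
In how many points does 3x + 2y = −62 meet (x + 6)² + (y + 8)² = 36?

0

d² = (3·(−6) + 2·(−8) − (−62))²/13 = 784/13; r² = 36.
Since d² > r², the line lies outside the circle.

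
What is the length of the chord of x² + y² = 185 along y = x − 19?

3√2

Express y = x − 19 and substitute into the circle:
2x² − 38x + 176 = 0  ⟹  x² − 19x + 88 = 0
x = 11 or x = 8, giving (11, −8) and (8, −11).
Chord length = distance between (11, −8) and (8, −11) = √18 = 3√2.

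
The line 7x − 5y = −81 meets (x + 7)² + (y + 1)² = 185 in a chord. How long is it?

3√74

Express y = (81 + 7x)/5 and substitute into the circle:
74x² + 1554x + 3996 = 0  ⟹  x² + 21x + 54 = 0
x = −3 or x = −18, giving (−3, 12) and (−18, −9).
Chord length = distance between (−3, 12) and (−18, −9) = √666 = 3√74.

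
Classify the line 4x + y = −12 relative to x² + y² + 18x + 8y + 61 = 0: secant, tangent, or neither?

neither

d² = (4·(−9) + 1·(−4) − (−12))²/17 = 784/17; r² = 36.
Since d² > r², the line lies outside the circle.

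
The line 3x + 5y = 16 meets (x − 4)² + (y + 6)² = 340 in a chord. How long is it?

6√34

Centre (4, −6), r² = 340. Perpendicular distance d from centre to line = |−34| / √34 = 34/√34.
Chord = 2√(r² − d²) = 2·√(306) = 6√34.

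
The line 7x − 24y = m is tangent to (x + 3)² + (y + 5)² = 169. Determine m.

Tangency holds when the distance from the centre (−3, −5) to the line equals the radius 13:
|7·(−3) − 24·(−5) − m| / √625 = 13
|m − (99)| = 13·25, so m = 424 or m = −226.

m = −226 or m = 424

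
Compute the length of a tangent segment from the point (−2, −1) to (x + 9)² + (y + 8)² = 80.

Centre (−9, −8), r² = 80. |PO|² = (7)² + (7)² = 98.
Power of the point: PT² = |PO|² − r² = 18, so PT = 3√2.

3√2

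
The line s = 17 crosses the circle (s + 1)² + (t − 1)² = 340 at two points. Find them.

The line gives s = 17. Substituting into the circle:
t² − 2t − 15 = 0
t = 5 or t = −3, giving (17, 5) and (17, −3).

(17, −3) and (17, 5)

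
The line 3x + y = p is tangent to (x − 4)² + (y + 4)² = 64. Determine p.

p = 8 ± 8√10

The line touches the circle iff its distance from (4, −4) is 8:
|3·4 + 1·(−4) − p| / √10 = 8
|p − (8)| = 8√10.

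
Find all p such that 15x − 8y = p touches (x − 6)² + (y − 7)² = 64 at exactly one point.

p = −102 or p = 170

For a tangent, require d(centre, line) = r = 8.
|15·6 − 8·7 − p| / √289 = 8
|p − (34)| = 8·17, so p = 170 or p = −102.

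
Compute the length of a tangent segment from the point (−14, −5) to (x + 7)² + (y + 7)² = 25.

Centre (−7, −7), r² = 25. |PO|² = (−7)² + (2)² = 53.
Power of the point: PT² = |PO|² − r² = 28, so PT = 2√7.

2√7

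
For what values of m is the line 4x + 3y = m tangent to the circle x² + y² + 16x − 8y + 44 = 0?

m = −50 or m = 10

The line touches the circle iff its distance from (−8, 4) is 6:
|4·(−8) + 3·4 − m| / √25 = 6
|m − (−20)| = 6·5, so m = 10 or m = −50.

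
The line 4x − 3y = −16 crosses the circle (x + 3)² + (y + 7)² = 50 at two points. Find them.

From the line, y = (16 + 4x)/3. Substituting:
25x² + 350x + 1000 = 0  ⟹  x² + 14x + 40 = 0
x = −4 or x = −10, giving (−4, 0) and (−10, −8).

(−10, −8) and (−4, 0)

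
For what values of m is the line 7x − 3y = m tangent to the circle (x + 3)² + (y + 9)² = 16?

m = 6 ± 4√58

Tangency holds when the distance from the centre (−3, −9) to the line equals the radius 4:
|7·(−3) − 3·(−9) − m| / √58 = 4
|m − (6)| = 4√58.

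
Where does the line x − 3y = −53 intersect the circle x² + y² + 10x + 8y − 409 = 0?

From the line, y = (53 + x)/3. Substituting:
10x² + 220x + 400 = 0  ⟹  x² + 22x + 40 = 0
x = −2 or x = −20, giving (−2, 17) and (−20, 11).

(−20, 11) and (−2, 17)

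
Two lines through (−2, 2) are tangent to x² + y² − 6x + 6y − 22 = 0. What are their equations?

A line y − (2) = m(x − (−2)) is tangent when its distance from (3, −3) is 2√10:
[m·(5) − (−5)]² = 40(m² + 1)
3m² − 10m + 3 = 0, so m = 1/3 or m = 3.
With m = 1/3: x − 3y = −8. With m = 3: 3x − y = −8.

x − 3y = −8 and 3x − y = −8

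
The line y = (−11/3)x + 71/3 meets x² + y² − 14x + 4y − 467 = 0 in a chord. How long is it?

The distance from (7, −2) to the line is 0/√130, and r² = 520.
Chord = 2√(r² − d²) = 2·√(520) = 4√130.

4√130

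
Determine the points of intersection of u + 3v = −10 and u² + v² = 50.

Express v = (−10 − u)/3 and substitute into the circle:
10u² + 20u − 350 = 0  ⟹  u² + 2u − 35 = 0
u = 5 or u = −7, giving (5, −5) and (−7, −1).

(−7, −1) and (5, −5)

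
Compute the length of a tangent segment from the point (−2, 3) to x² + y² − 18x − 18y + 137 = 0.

The centre is (9, 9) and r = 5. The square of the distance from P to the centre is 121 + 36 = 157.
By the tangent–radius right angle, tangent length = √(|PO|² − r²) = √132 = 2√33.

2√33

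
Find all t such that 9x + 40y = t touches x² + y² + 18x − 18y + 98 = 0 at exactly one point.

t = −49 or t = 607

For a tangent, require d(centre, line) = r = 8.
|9·(−9) + 40·9 − t| / √1681 = 8
|t − (279)| = 8·41, so t = 607 or t = −49.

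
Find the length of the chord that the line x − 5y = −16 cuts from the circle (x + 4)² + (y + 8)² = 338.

Substitute y = (16 + x)/5:
26x² + 312x − 4914 = 0  ⟹  x² + 12x − 189 = 0
x = 9 or x = −21, giving (9, 5) and (−21, −1).
|(9, 5) − (−21, −1)| = √((30)² + (6)²) = 6√26.

6√26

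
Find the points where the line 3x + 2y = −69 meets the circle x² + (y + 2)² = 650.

(−25, 3) and (−5, −27)

From the line, y = (−69 − 3x)/2. Substituting:
13x² + 390x + 1625 = 0  ⟹  x² + 30x + 125 = 0
x = −5 or x = −25, giving (−5, −27) and (−25, 3).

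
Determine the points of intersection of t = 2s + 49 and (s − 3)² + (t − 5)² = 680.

Express t = 2s + 49 and substitute into the circle:
5s² + 170s + 1265 = 0  ⟹  s² + 34s + 253 = 0
s = −11 or s = −23, giving (−11, 27) and (−23, 3).

(−23, 3) and (−11, 27)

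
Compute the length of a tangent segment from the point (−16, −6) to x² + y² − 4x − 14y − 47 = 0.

The centre is (2, 7) and r = 10. The square of the distance from P to the centre is 324 + 169 = 493.
The tangent meets the radius at right angles, so tangent² = |PO|² − r² = 493 − 100 = 393.

√393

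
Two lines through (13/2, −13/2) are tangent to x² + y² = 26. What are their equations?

x + 5y = −26 and 5x + y = 26

A line y − (−13/2) = m(x − (13/2)) is tangent when its distance from (0, 0) is √26:
(−13/2m − (13/2))² = 26(m² + 1)
5m² + 26m + 5 = 0, so m = −1/5 or m = −5.
With m = −1/5: x + 5y = −26. With m = −5: 5x + y = 26.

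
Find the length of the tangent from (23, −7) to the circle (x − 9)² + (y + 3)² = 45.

The centre is (9, −3) and r = 3√5. The square of the distance from P to the centre is 196 + 16 = 212.
The tangent meets the radius at right angles, so tangent² = |PO|² − r² = 212 − 45 = 167.

√167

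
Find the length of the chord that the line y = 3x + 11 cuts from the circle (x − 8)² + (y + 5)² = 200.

4√10

Express y = 3x + 11 and substitute into the circle:
10x² + 80x + 120 = 0  ⟹  x² + 8x + 12 = 0
x = −2 or x = −6, giving (−2, 5) and (−6, −7).
|(−2, 5) − (−6, −7)| = √((4)² + (12)²) = 4√10.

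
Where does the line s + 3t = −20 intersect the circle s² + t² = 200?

(−14, −2) and (10, −10)

Express t = (−20 − s)/3 and substitute into the circle:
10s² + 40s − 1400 = 0  ⟹  s² + 4s − 140 = 0
s = 10 or s = −14, giving (10, −10) and (−14, −2).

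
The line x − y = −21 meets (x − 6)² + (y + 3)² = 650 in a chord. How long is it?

20√2

Substitute y = x + 21:
2x² + 36x − 38 = 0  ⟹  x² + 18x − 19 = 0
x = 1 or x = −19, giving (1, 22) and (−19, 2).
Chord length = distance between (1, 22) and (−19, 2) = √800 = 20√2.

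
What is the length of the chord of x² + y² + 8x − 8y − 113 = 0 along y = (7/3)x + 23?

3√58

Substitute y = (69 + 7x)/3:
58x² + 870x + 2088 = 0  ⟹  x² + 15x + 36 = 0
x = −3 or x = −12, giving (−3, 16) and (−12, −5).
Chord length = distance between (−3, 16) and (−12, −5) = √522 = 3√58.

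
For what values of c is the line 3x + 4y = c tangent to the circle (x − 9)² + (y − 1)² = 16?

Tangency holds when the distance from the centre (9, 1) to the line equals the radius 4:
|3·9 + 4·1 − c| / √25 = 4
|c − (31)| = 4·5, so c = 51 or c = 11.

c = 11 or c = 51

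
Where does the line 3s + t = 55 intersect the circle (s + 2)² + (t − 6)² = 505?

(10, 25) and (19, −2)

From the line, t = −3s + 55. Substituting:
10s² − 290s + 1900 = 0  ⟹  s² − 29s + 190 = 0
s = 19 or s = 10, giving (19, −2) and (10, 25).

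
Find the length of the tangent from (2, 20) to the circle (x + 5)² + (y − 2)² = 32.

Centre (−5, 2), r² = 32. |PO|² = (7)² + (18)² = 373.
By the tangent–radius right angle, tangent length = √(|PO|² − r²) = √341.

√341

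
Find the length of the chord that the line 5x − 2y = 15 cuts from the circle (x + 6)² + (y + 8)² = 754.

10√29

Express y = (−15 + 5x)/2 and substitute into the circle:
29x² + 58x − 2871 = 0  ⟹  x² + 2x − 99 = 0
x = 9 or x = −11, giving (9, 15) and (−11, −35).
|(9, 15) − (−11, −35)| = √((20)² + (50)²) = 10√29.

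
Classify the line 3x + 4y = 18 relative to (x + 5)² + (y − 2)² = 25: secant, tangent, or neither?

Substituting the line into the circle gives 25x² + 100x + 100 = 0.
Δ = 10000 − 10000 = 0.
A repeated root: the line is tangent.

tangent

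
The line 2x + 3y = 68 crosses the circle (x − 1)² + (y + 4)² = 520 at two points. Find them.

From the line, y = (68 − 2x)/3. Substituting:
13x² − 338x + 1729 = 0  ⟹  x² − 26x + 133 = 0
x = 19 or x = 7, giving (19, 10) and (7, 18).

(7, 18) and (19, 10)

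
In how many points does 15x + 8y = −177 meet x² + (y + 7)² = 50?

Substituting the line into the circle gives 289x² + 3630x + 11441 = 0.
Δ = 13176900 − 13225796 = −48896.
No real roots: the line does not meet the circle.

0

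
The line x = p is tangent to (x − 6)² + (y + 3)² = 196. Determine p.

For a tangent, require d(centre, line) = r = 14.
|1·6 + 0·(−3) − p| / √1 = 14
|p − (6)| = 14, so p = 20 or p = −8.

p = −8 or p = 20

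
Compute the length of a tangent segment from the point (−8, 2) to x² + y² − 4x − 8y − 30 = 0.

Centre (2, 4), r² = 50. |PO|² = (−10)² + (−2)² = 104.
By the tangent–radius right angle, tangent length = √(|PO|² − r²) = √54 = 3√6.

3√6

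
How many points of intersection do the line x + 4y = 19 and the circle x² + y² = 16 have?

0

Substituting the line into the circle gives 17x² − 38x + 105 = 0.
Discriminant = (−38)² − 4·17·(105) = −5696 < 0.
No real roots: the line does not meet the circle.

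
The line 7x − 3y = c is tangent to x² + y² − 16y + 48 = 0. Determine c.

c = −24 ± 4√58

Tangency holds when the distance from the centre (0, 8) to the line equals the radius 4:
|7·0 − 3·8 − c| / √58 = 4
|c − (−24)| = 4√58.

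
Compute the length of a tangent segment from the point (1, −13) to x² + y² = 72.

With centre O = (0, 0), |OP|² = 170 and r² = 72.
By the tangent–radius right angle, tangent length = √(|PO|² − r²) = √98 = 7√2.

7√2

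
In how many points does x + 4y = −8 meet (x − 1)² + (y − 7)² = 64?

Substituting the line into the circle gives 17x² + 40x + 288 = 0.
Δ = 1600 − 19584 = −17984.
No real roots: the line does not meet the circle.

0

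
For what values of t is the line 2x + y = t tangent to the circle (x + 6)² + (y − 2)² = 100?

t = −10 ± 10√5

Tangency holds when the distance from the centre (−6, 2) to the line equals the radius 10:
|2·(−6) + 1·2 − t| / √5 = 10
|t − (−10)| = 10√5.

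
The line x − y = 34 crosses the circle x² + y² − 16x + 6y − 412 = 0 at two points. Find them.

(9, −25) and (30, −4)

From the line, y = x − 34. Substituting:
2x² − 78x + 540 = 0  ⟹  x² − 39x + 270 = 0
x = 30 or x = 9, giving (30, −4) and (9, −25).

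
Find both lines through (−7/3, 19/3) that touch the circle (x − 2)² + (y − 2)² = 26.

Write the tangent as mx − y + (19/3 − m·(−7/3)) = 0 and set its distance from the centre to √26:
(13/3m − (−13/3))² = 26(m² + 1)
5m² − 26m + 5 = 0, so m = 5 or m = 1/5.
Through (−7/3, 19/3) these give 5x − y = −18 and x − 5y = −34.

5x − y = −18 and x − 5y = −34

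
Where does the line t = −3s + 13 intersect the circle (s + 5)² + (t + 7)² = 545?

(−1, 16) and (12, −23)

Substitute t = −3s + 13:
10s² − 110s − 120 = 0  ⟹  s² − 11s − 12 = 0
s = 12 or s = −1, giving (12, −23) and (−1, 16).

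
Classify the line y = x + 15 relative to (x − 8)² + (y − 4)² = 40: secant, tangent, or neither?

neither

d² = (1·8 − 1·4 − (−15))²/2 = 361/2; r² = 40.
Since d² > r², the line lies outside the circle.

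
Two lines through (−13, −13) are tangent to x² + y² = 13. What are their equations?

Write the tangent as mx − y + (−13 − m·(−13)) = 0 and set its distance from the centre to √13:
(13m − (13))² = 13(m² + 1)
6m² − 13m + 6 = 0, so m = 2/3 or m = 3/2.
With m = 2/3: 2x − 3y = 13. With m = 3/2: 3x − 2y = −13.

2x − 3y = 13 and 3x − 2y = −13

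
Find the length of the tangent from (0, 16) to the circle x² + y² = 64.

8√3

The centre is (0, 0) and r = 8. The square of the distance from P to the centre is 0 + 256 = 256.
The tangent meets the radius at right angles, so tangent² = |PO|² − r² = 256 − 64 = 192.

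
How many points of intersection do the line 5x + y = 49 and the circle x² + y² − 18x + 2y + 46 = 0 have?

2

Centre (9, −1), r² = 36. Distance² from centre to line = (−5)²/26 = 25/26.
Since d² < r², the line cuts the circle twice.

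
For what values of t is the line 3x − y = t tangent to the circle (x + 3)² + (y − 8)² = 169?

The line touches the circle iff its distance from (−3, 8) is 13:
|3·(−3) − 1·8 − t| / √10 = 13
|t − (−17)| = 13√10.

t = −17 ± 13√10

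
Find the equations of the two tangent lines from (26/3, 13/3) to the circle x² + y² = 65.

Let a tangent through (26/3, 13/3) have slope m. Its distance from (0, 0) must equal √65:
(−26/3m − (−13/3))² = 65(m² + 1)
7m² − 52m − 32 = 0, so m = −4/7 or m = 8.
Through (26/3, 13/3) these give 4x + 7y = 65 and 8x − y = 65.

4x + 7y = 65 and 8x − y = 65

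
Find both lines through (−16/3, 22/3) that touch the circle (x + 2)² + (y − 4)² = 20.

A line y − (22/3) = m(x − (−16/3)) is tangent when its distance from (−2, 4) is 2√5:
(10/3m − (−10/3))² = 20(m² + 1)
2m² − 5m + 2 = 0, so m = 2 or m = 1/2.
Through (−16/3, 22/3) these give 2x − y = −18 and x − 2y = −20.

2x − y = −18 and x − 2y = −20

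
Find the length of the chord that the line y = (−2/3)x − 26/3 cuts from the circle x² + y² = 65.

2√13

Centre (0, 0), r² = 65. Perpendicular distance d from centre to line = |26| / √13 = 26/√13.
Half the chord is √(r² − d²) = √(13), so the full chord is 2√13.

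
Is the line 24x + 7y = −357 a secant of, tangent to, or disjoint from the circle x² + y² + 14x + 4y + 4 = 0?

Centre (−7, −2), r² = 49. Distance² from centre to line = (175)²/625 = 49.
Since d² = r², the line is tangent.

tangent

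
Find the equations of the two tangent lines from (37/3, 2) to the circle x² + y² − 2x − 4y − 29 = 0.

3x + 5y = 47 and 3x − 5y = 27

Write the tangent as mx − y + (2 − m·(37/3)) = 0 and set its distance from the centre to √34:
[m·(−34/3) − (0)]² = 34(m² + 1)
25m² − 9 = 0, so m = −3/5 or m = 3/5.
With m = −3/5: 3x + 5y = 47. With m = 3/5: 3x − 5y = 27.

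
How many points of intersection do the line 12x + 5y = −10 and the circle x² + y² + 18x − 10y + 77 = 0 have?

d² = (12·(−9) + 5·5 − (−10))²/169 = 5329/169; r² = 29.
Since d² > r², the line lies outside the circle.

0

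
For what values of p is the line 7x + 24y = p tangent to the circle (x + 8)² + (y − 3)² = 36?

p = −134 or p = 166

For a tangent, require d(centre, line) = r = 6.
|7·(−8) + 24·3 − p| / √625 = 6
|p − (16)| = 6·25, so p = 166 or p = −134.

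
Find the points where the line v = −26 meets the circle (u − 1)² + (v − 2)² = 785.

From the line, v = −26. Substituting:
u² − 2u = 0
u = 2 or u = 0, giving (2, −26) and (0, −26).

(0, −26) and (2, −26)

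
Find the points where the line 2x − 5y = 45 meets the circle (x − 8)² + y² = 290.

(−5, −11) and (25, 1)

Express y = (−45 + 2x)/5 and substitute into the circle:
29x² − 580x − 3625 = 0  ⟹  x² − 20x − 125 = 0
x = 25 or x = −5, giving (25, 1) and (−5, −11).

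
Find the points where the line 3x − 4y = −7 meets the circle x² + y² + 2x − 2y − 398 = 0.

Express y = (7 + 3x)/4 and substitute into the circle:
25x² + 50x − 6375 = 0  ⟹  x² + 2x − 255 = 0
x = 15 or x = −17, giving (15, 13) and (−17, −11).

(−17, −11) and (15, 13)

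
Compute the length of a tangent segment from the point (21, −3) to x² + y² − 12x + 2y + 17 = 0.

With centre O = (6, −1), |OP|² = 229 and r² = 20.
The tangent meets the radius at right angles, so tangent² = |PO|² − r² = 229 − 20 = 209.

√209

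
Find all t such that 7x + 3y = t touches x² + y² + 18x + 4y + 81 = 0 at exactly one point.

Tangency holds when the distance from the centre (−9, −2) to the line equals the radius 2:
|7·(−9) + 3·(−2) − t| / √58 = 2
|t − (−69)| = 2√58.

t = −69 ± 2√58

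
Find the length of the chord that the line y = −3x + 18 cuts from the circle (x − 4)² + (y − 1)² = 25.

From the line, y = −3x + 18. Substituting:
10x² − 110x + 280 = 0  ⟹  x² − 11x + 28 = 0
x = 7 or x = 4, giving (7, −3) and (4, 6).
|(7, −3) − (4, 6)| = √((3)² + (−9)²) = 3√10.

3√10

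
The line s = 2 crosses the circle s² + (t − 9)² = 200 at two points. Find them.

The line gives s = 2. Substituting into the circle:
t² − 18t − 115 = 0
t = 23 or t = −5, giving (2, 23) and (2, −5).

(2, −5) and (2, 23)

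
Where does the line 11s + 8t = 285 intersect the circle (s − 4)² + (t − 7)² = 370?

Substitute t = (285 − 11s)/8:
185s² − 5550s + 29785 = 0  ⟹  s² − 30s + 161 = 0
s = 23 or s = 7, giving (23, 4) and (7, 26).

(7, 26) and (23, 4)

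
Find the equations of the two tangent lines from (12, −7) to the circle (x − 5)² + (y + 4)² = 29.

Let a tangent through (12, −7) have slope m. Its distance from (5, −4) must equal √29:
[m·(−7) − (3)]² = 29(m² + 1)
10m² + 21m − 10 = 0, so m = 2/5 or m = −5/2.
Through (12, −7) these give 2x − 5y = 59 and 5x + 2y = 46.

2x − 5y = 59 and 5x + 2y = 46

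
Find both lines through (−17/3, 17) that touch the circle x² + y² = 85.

Let a tangent through (−17/3, 17) have slope m. Its distance from (0, 0) must equal √85:
[m·(17/3) − (−17)]² = 85(m² + 1)
14m² − 51m − 54 = 0, so m = 9/2 or m = −6/7.
Through (−17/3, 17) these give 9x − 2y = −85 and 6x + 7y = 85.

9x − 2y = −85 and 6x + 7y = 85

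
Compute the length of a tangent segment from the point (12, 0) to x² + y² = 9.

With centre O = (0, 0), |OP|² = 144 and r² = 9.
Power of the point: PT² = |PO|² − r² = 135, so PT = 3√15.

3√15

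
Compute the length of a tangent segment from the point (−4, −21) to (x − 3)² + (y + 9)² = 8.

The centre is (3, −9) and r = 2√2. The square of the distance from P to the centre is 49 + 144 = 193.
The tangent meets the radius at right angles, so tangent² = |PO|² − r² = 193 − 8 = 185.

√185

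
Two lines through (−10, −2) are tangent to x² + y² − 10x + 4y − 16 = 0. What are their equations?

x − 2y = −6 and x + 2y = −14

A line y − (−2) = m(x − (−10)) is tangent when its distance from (5, −2) is 3√5:
(15m − (0))² = 45(m² + 1)
4m² − 1 = 0, so m = 1/2 or m = −1/2.
With m = 1/2: x − 2y = −6. With m = −1/2: x + 2y = −14.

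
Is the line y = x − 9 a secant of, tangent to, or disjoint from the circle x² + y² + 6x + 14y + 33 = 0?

secant

d² = (1·(−3) − 1·(−7) − (9))²/2 = 25/2; r² = 25.
Since d² < r², the line cuts the circle twice.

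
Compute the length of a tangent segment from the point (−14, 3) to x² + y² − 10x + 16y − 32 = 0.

The centre is (5, −8) and r = 11. The square of the distance from P to the centre is 361 + 121 = 482.
Power of the point: PT² = |PO|² − r² = 361, so PT = 19.

19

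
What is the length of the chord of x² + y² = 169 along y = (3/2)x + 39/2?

Centre (0, 0), r² = 169. Perpendicular distance d from centre to line = |39| / √13 = 39/√13.
Half the chord is √(r² − d²) = √(52), so the full chord is 4√13.

4√13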